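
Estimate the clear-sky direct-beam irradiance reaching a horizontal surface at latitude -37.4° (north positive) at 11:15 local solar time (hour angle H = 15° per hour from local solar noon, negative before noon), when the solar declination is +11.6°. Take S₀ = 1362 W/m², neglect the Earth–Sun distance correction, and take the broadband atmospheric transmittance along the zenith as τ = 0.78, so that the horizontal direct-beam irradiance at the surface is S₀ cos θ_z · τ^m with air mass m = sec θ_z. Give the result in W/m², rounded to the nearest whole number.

593 W/m²

Hour angle H = 15° × (11.25 − 12) = -11.25°.
With φ = -37.4°, δ = 11.6°, H = -11.25°: sin φ sin δ = -0.1221, cos φ cos δ cos H = 0.7632, so cos θ_z = 0.6411.
Air mass m = 1/cos θ_z = 1/0.6411 = 1.560; τ^m = 0.78^1.560 = 0.6787.
Surface direct beam = 1362 × 0.6411 × 0.6787 = 592.63 W/m².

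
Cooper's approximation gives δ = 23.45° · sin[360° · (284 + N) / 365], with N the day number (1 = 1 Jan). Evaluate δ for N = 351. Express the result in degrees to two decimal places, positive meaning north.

360 × (284 + 351) / 365 = 626.301°; sin(626.301°) = -0.9979.
δ = 23.45 × -0.9979 = -23.401° ≈ -23.40°.

-23.40°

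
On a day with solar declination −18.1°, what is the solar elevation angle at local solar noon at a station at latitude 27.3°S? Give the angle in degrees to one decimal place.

80.8°

At local solar noon the hour angle is zero, so the elevation is 90° − |φ − δ| = 90° − |-27.3° − (-18.1°)| = 90° − 9.2° = 80.8°.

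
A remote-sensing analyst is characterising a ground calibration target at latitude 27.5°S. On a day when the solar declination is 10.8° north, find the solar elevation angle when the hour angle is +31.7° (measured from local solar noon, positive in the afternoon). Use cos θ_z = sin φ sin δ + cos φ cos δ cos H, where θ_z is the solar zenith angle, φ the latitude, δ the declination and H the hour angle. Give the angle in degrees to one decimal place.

cos θ_z = sin(-27.5°) sin(10.8°) + cos(-27.5°) cos(10.8°) cos(31.70°) = -0.0865 + 0.7413 = 0.6548.
θ_z = arccos(0.6548) = 49.10°, so the elevation is 90° − 49.10° = 40.90°.

40.9°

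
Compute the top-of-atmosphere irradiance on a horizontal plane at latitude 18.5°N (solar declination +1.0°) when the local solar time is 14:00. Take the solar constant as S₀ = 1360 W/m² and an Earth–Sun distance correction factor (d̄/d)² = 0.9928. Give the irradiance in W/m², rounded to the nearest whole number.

Hour angle H = 15° × (14 − 12) = 30.00°.
cos θ_z = sin φ sin δ + cos φ cos δ cos H = (0.3173)(0.0175) + (0.9483)(0.9998)(0.8660) = 0.8266.
Top-of-atmosphere irradiance = S₀ (d̄/d)² cos θ_z = 1360 × 0.9928 × 0.8266 = 1116.08 W/m².

1116 W/m²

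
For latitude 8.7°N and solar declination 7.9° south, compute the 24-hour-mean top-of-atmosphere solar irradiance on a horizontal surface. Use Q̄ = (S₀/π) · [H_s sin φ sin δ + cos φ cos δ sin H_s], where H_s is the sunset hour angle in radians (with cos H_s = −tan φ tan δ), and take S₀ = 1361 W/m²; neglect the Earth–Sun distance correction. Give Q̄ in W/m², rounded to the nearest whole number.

410 W/m²

The sunset hour angle satisfies cos H_s = −tan φ tan δ = 0.0212, giving H_s = 88.79°. In radians, H_s = 1.5497.
H_s sin φ sin δ = 1.5497 × 0.1513 × -0.1374 = -0.0322.
cos φ cos δ sin H_s = 0.9885 × 0.9905 × 0.9998 = 0.9789.
Q̄ = (1361/π) × (-0.0322 + 0.9789) = 433.22 × 0.9467 = 410.13 W/m².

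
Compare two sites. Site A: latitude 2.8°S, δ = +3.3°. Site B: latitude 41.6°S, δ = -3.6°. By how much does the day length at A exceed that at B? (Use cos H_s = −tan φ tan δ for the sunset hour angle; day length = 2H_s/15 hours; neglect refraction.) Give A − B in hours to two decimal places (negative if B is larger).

A: H_s = arccos(−tan -2.8° · tan 3.3°) = 89.84°, so 2H_s/15 = 11.9787 h.
B: H_s = arccos(−tan -41.6° · tan -3.6°) = 93.20°, so 2H_s/15 = 12.4267 h.
A − B = 11.9787 − 12.4267 = -0.4480 h.

-0.45 h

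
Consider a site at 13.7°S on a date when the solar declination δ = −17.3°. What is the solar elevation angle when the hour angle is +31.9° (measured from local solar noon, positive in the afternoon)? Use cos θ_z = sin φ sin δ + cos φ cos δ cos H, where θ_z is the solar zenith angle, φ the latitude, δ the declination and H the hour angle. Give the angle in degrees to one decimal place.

cos θ_z = sin(-13.7°) sin(-17.3°) + cos(-13.7°) cos(-17.3°) cos(31.90°) = 0.0704 + 0.7875 = 0.8579.
θ_z = arccos(0.8579) = 30.92°, so the elevation is 90° − 30.92° = 59.08°.

59.1°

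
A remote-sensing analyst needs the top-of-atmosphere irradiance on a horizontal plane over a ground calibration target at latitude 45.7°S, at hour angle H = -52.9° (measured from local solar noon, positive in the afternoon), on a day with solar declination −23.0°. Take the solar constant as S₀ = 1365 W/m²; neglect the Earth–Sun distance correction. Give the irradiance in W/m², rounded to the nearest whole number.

cos θ_z = sin φ sin δ + cos φ cos δ cos H = (-0.7157)(-0.3907) + (0.6984)(0.9205)(0.6032) = 0.6674.
Top-of-atmosphere irradiance = S₀ cos θ_z = 1365 × 0.6674 = 911.00 W/m².

911 W/m²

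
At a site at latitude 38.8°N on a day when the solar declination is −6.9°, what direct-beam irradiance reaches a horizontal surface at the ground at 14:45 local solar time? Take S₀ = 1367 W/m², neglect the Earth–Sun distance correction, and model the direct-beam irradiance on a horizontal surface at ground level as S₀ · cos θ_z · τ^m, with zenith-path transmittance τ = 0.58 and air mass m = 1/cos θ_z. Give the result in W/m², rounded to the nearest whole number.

Hour angle H = 15° × (14.75 − 12) = 41.25°.
cos θ_z = sin(38.8°) sin(-6.9°) + cos(38.8°) cos(-6.9°) cos(41.25°) = -0.0753 + 0.5817 = 0.5064.
Air mass m = 1/cos θ_z = 1/0.5064 = 1.975; τ^m = 0.58^1.975 = 0.3410.
Surface direct beam = 1367 × 0.5064 × 0.3410 = 236.06 W/m².

236 W/m²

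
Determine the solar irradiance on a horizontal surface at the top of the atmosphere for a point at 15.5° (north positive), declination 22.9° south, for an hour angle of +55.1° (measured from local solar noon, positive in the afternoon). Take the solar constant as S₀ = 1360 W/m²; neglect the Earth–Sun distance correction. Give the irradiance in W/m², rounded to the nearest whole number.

cos θ_z = sin(15.5°) sin(-22.9°) + cos(15.5°) cos(-22.9°) cos(55.10°) = -0.1040 + 0.5079 = 0.4039.
Top-of-atmosphere irradiance = S₀ cos θ_z = 1360 × 0.4039 = 549.30 W/m².

549 W/m²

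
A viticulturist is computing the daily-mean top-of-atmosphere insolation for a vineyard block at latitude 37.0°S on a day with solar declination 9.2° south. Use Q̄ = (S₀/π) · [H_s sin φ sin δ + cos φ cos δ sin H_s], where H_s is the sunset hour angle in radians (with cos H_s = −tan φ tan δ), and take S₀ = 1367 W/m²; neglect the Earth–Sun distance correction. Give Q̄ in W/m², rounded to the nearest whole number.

411 W/m²

The sunset hour angle satisfies cos H_s = −tan φ tan δ = -0.1220, giving H_s = 97.01°. In radians, H_s = 1.6931.
H_s sin φ sin δ = 1.6931 × -0.6018 × -0.1599 = 0.1629.
cos φ cos δ sin H_s = 0.7986 × 0.9871 × 0.9925 = 0.7824.
Q̄ = (1367/π) × (0.1629 + 0.7824) = 435.13 × 0.9453 = 411.33 W/m².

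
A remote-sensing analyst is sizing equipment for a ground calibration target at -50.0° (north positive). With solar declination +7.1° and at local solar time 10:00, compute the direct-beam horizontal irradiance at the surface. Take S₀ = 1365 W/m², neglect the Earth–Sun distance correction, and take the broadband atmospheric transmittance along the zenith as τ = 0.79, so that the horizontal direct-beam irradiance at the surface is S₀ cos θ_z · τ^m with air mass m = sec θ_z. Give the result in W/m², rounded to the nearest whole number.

373 W/m²

Hour angle H = 15° × (10 − 12) = -30.00°.
cos θ_z = sin φ sin δ + cos φ cos δ cos H = (-0.7660)(0.1236) + (0.6428)(0.9923)(0.8660) = 0.4577.
Air mass m = 1/cos θ_z = 1/0.4577 = 2.185; τ^m = 0.79^2.185 = 0.5975.
Surface direct beam = 1365 × 0.4577 × 0.5975 = 373.29 W/m².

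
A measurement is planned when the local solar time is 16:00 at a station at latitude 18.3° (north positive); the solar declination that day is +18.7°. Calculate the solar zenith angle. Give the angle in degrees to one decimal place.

56.6°

Hour angle H = 15° × (16 − 12) = 60.00°.
cos θ_z = sin φ sin δ + cos φ cos δ cos H = (0.3140)(0.3206) + (0.9494)(0.9472)(0.5000) = 0.5503.
θ_z = arccos(0.5503) = 56.61°.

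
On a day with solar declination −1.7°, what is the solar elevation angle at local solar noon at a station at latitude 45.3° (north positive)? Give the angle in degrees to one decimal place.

43.0°

At local solar noon the hour angle is zero, so the elevation is 90° − |φ − δ| = 90° − |45.3° − (-1.7°)| = 90° − 47.0° = 43.0°.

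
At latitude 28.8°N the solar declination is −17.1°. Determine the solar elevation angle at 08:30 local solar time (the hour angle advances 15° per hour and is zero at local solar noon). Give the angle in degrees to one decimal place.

21.6°

Hour angle H = 15° × (8.5 − 12) = -52.50°.
cos θ_z = sin(28.8°) sin(-17.1°) + cos(28.8°) cos(-17.1°) cos(-52.50°) = -0.1417 + 0.5099 = 0.3682.
θ_z = arccos(0.3682) = 68.40°, so the elevation is 90° − 68.40° = 21.60°.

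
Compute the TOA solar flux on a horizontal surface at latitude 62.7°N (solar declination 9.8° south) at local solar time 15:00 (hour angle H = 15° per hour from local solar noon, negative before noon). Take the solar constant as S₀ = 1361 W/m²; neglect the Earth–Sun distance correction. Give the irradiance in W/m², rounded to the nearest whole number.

Hour angle H = 15° × (15 − 12) = 45.00°.
cos θ_z = sin φ sin δ + cos φ cos δ cos H = (0.8886)(-0.1702) + (0.4586)(0.9854)(0.7071) = 0.1683.
Top-of-atmosphere irradiance = S₀ cos θ_z = 1361 × 0.1683 = 229.06 W/m².

229 W/m²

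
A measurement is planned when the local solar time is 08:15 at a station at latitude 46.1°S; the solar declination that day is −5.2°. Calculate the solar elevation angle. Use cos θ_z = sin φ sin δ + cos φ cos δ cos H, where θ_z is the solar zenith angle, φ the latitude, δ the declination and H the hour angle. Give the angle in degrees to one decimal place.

Hour angle H = 15° × (8.25 − 12) = -56.25°.
With φ = -46.1°, δ = -5.2°, H = -56.25°: sin φ sin δ = 0.0653, cos φ cos δ cos H = 0.3836, so cos θ_z = 0.4489.
θ_z = arccos(0.4489) = 63.33°, so the elevation is 90° − 63.33° = 26.67°.

26.7°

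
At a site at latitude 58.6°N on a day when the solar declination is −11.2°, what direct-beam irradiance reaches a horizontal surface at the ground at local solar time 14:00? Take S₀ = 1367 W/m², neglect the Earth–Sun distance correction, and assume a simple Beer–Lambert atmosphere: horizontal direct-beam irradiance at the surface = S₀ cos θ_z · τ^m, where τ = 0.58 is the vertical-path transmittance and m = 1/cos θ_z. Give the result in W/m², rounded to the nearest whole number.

Hour angle H = 15° × (14 − 12) = 30.00°.
With φ = 58.6°, δ = -11.2°, H = 30.00°: sin φ sin δ = -0.1658, cos φ cos δ cos H = 0.4426, so cos θ_z = 0.2768.
Air mass m = 1/cos θ_z = 1/0.2768 = 3.613; τ^m = 0.58^3.613 = 0.1397.
Surface direct beam = 1367 × 0.2768 × 0.1397 = 52.86 W/m².

53 W/m²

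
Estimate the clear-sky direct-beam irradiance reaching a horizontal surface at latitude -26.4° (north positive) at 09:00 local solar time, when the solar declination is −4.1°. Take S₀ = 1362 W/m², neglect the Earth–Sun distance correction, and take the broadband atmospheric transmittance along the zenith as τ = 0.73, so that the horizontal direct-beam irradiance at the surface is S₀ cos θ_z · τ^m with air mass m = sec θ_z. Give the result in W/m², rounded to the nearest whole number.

562 W/m²

Hour angle H = 15° × (9 − 12) = -45.00°.
With φ = -26.4°, δ = -4.1°, H = -45.00°: sin φ sin δ = 0.0318, cos φ cos δ cos H = 0.6317, so cos θ_z = 0.6635.
Air mass m = 1/cos θ_z = 1/0.6635 = 1.507; τ^m = 0.73^1.507 = 0.6223.
Surface direct beam = 1362 × 0.6635 × 0.6223 = 562.36 W/m².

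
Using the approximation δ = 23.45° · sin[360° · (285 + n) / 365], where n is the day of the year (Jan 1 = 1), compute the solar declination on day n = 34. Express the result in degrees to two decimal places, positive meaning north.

-16.69°

360 × (285 + 34) / 365 = 314.630°; sin(314.630°) = -0.7117.
δ = 23.45 × -0.7117 = -16.689° ≈ -16.69°.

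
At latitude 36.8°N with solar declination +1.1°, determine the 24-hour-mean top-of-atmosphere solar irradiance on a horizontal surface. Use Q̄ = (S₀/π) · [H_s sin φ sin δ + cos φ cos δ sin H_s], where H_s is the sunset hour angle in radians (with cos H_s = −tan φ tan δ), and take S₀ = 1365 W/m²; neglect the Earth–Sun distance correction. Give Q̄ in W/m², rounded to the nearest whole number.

The sunset hour angle satisfies cos H_s = −tan φ tan δ = -0.0144, giving H_s = 90.83°. In radians, H_s = 1.5853.
H_s sin φ sin δ = 1.5853 × 0.5990 × 0.0192 = 0.0182.
cos φ cos δ sin H_s = 0.8007 × 0.9998 × 0.9999 = 0.8005.
Q̄ = (1365/π) × (0.0182 + 0.8005) = 434.49 × 0.8187 = 355.72 W/m².

356 W/m²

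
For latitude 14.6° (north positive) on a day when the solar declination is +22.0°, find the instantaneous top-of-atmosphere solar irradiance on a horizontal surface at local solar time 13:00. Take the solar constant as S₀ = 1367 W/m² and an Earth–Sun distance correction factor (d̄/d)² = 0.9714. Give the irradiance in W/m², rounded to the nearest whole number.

Hour angle H = 15° × (13 − 12) = 15.00°.
With φ = 14.6°, δ = 22.0°, H = 15.00°: sin φ sin δ = 0.0944, cos φ cos δ cos H = 0.8667, so cos θ_z = 0.9611.
Top-of-atmosphere irradiance = S₀ (d̄/d)² cos θ_z = 1367 × 0.9714 × 0.9611 = 1276.25 W/m².

1276 W/m²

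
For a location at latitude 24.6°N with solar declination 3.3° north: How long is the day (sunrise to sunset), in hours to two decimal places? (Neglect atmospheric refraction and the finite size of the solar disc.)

12.20 hours

−tan φ tan δ = −(0.4578)(0.0577) = -0.0264; H_s = arccos(-0.0264) = 91.51°.
Day length = 2 H_s / 15° h⁻¹ = 183.02° / 15 = 12.201 h.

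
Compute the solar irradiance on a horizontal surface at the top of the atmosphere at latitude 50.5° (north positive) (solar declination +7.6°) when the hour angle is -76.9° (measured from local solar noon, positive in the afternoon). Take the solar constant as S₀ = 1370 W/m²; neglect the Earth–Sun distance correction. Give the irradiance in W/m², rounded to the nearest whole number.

336 W/m²

cos θ_z = sin(50.5°) sin(7.6°) + cos(50.5°) cos(7.6°) cos(-76.90°) = 0.1021 + 0.1429 = 0.2450.
Top-of-atmosphere irradiance = S₀ cos θ_z = 1370 × 0.2450 = 335.65 W/m².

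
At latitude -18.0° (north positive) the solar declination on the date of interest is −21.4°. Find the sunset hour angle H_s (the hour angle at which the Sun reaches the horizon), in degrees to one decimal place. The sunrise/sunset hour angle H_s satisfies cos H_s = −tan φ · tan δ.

97.3°

−tan φ tan δ = −(-0.3249)(-0.3919) = -0.1273; H_s = arccos(-0.1273) = 97.31°.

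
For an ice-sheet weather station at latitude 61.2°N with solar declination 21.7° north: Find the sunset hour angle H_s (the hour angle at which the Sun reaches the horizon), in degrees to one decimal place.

136.4°

−tan φ tan δ = −(1.8190)(0.3979) = -0.7238; H_s = arccos(-0.7238) = 136.37°.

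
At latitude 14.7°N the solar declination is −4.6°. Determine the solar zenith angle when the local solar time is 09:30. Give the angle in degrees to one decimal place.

Hour angle H = 15° × (9.5 − 12) = -37.50°.
cos θ_z = sin φ sin δ + cos φ cos δ cos H = (0.2538)(-0.0802) + (0.9673)(0.9968)(0.7934) = 0.7446.
θ_z = arccos(0.7446) = 41.88°.

41.9°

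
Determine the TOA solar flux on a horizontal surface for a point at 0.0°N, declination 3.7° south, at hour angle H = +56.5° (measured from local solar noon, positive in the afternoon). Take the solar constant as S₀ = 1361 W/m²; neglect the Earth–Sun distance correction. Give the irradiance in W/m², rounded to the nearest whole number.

750 W/m²

With φ = 0.0°, δ = -3.7°, H = 56.50°: sin φ sin δ = 0.0000, cos φ cos δ cos H = 0.5508, so cos θ_z = 0.5508.
Top-of-atmosphere irradiance = S₀ cos θ_z = 1361 × 0.5508 = 749.64 W/m².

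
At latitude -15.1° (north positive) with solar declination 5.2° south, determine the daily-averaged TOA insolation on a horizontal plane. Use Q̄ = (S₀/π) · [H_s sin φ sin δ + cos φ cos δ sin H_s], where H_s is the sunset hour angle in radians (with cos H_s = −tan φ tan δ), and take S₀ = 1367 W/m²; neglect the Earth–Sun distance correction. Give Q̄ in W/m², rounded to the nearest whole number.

435 W/m²

cos H_s = −tan(-15.1°) · tan(-5.2°) = -0.0246, so H_s = arccos(-0.0246) = 91.41°. In radians, H_s = 1.5954.
H_s sin φ sin δ = 1.5954 × -0.2605 × -0.0906 = 0.0377.
cos φ cos δ sin H_s = 0.9655 × 0.9959 × 0.9997 = 0.9613.
Q̄ = (1367/π) × (0.0377 + 0.9613) = 435.13 × 0.9990 = 434.69 W/m².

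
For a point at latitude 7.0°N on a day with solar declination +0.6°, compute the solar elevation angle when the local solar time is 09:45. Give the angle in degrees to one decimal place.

55.7°

Hour angle H = 15° × (9.75 − 12) = -33.75°.
cos θ_z = sin(7.0°) sin(0.6°) + cos(7.0°) cos(0.6°) cos(-33.75°) = 0.0013 + 0.8252 = 0.8265.
θ_z = arccos(0.8265) = 34.26°, so the elevation is 90° − 34.26° = 55.74°.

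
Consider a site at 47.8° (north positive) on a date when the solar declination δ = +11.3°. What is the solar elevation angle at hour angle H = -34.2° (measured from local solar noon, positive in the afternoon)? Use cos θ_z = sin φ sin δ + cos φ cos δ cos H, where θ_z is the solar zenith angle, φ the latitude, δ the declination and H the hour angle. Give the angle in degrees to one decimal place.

With φ = 47.8°, δ = 11.3°, H = -34.20°: sin φ sin δ = 0.1452, cos φ cos δ cos H = 0.5448, so cos θ_z = 0.6900.
θ_z = arccos(0.6900) = 46.37°, so the elevation is 90° − 46.37° = 43.63°.

43.6°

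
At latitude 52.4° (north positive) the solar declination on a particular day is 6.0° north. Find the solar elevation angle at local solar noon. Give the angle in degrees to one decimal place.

At local solar noon the hour angle is zero, so the elevation is 90° − |φ − δ| = 90° − |52.4° − (6.0°)| = 90° − 46.4° = 43.6°.

43.6°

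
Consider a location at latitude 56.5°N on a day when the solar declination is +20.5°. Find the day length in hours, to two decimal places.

−tan φ tan δ = −(1.5108)(0.3739) = -0.5649; H_s = arccos(-0.5649) = 124.40°.
Day length = 2 H_s / 15° h⁻¹ = 248.80° / 15 = 16.587 h.

16.59 hours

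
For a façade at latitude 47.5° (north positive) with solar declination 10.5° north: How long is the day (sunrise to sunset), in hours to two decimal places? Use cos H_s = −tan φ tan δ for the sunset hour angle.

13.56 hours

The sunset hour angle satisfies cos H_s = −tan φ tan δ = -0.2023, giving H_s = 101.67°.
Day length = 2 H_s / 15° h⁻¹ = 203.34° / 15 = 13.556 h.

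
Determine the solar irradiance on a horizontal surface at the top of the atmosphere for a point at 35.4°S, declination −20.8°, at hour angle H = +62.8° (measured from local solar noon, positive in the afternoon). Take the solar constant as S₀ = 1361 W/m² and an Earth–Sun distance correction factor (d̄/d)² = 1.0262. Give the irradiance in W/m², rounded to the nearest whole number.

774 W/m²

cos θ_z = sin(-35.4°) sin(-20.8°) + cos(-35.4°) cos(-20.8°) cos(62.80°) = 0.2057 + 0.3483 = 0.5540.
Top-of-atmosphere irradiance = S₀ (d̄/d)² cos θ_z = 1361 × 1.0262 × 0.5540 = 773.75 W/m².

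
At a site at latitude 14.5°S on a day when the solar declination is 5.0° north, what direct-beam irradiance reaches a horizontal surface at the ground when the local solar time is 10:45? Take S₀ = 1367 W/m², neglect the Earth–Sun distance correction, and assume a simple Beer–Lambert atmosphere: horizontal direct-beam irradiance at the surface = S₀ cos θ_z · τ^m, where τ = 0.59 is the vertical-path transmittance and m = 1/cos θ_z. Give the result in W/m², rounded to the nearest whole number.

674 W/m²

Hour angle H = 15° × (10.75 − 12) = -18.75°.
With φ = -14.5°, δ = 5.0°, H = -18.75°: sin φ sin δ = -0.0218, cos φ cos δ cos H = 0.9133, so cos θ_z = 0.8915.
Air mass m = 1/cos θ_z = 1/0.8915 = 1.122; τ^m = 0.59^1.122 = 0.5532.
Surface direct beam = 1367 × 0.8915 × 0.5532 = 674.17 W/m².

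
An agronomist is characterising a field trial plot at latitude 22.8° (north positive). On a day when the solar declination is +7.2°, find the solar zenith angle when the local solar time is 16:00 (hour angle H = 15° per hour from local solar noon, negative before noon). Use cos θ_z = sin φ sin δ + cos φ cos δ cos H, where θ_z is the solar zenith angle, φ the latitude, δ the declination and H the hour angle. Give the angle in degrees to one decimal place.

Hour angle H = 15° × (16 − 12) = 60.00°.
With φ = 22.8°, δ = 7.2°, H = 60.00°: sin φ sin δ = 0.0486, cos φ cos δ cos H = 0.4573, so cos θ_z = 0.5059.
θ_z = arccos(0.5059) = 59.61°.

59.6°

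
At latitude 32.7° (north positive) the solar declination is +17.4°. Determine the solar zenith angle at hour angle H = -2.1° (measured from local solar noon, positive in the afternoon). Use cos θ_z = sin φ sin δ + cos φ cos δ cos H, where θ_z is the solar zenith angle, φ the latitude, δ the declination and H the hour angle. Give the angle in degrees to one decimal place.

15.4°

cos θ_z = sin(32.7°) sin(17.4°) + cos(32.7°) cos(17.4°) cos(-2.10°) = 0.1616 + 0.8025 = 0.9641.
θ_z = arccos(0.9641) = 15.40°.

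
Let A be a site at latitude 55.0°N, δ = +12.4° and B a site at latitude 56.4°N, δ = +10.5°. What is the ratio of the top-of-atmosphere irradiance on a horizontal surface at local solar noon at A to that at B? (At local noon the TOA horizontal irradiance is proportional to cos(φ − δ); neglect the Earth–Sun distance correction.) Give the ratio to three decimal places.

1.058

A: cos θ_z = cos(55.0° − (12.4°)) = 0.7361.
B: cos θ_z = cos(56.4° − (10.5°)) = 0.6959.
Ratio A/B = 0.7361 / 0.6959 = 1.0578.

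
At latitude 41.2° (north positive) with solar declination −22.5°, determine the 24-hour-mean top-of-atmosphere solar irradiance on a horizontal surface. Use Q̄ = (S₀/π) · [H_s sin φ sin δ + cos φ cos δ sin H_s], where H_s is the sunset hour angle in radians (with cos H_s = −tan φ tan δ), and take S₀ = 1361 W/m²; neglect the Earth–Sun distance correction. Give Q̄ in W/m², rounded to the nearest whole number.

150 W/m²

cos H_s = −tan(41.2°) · tan(-22.5°) = 0.3626, so H_s = arccos(0.3626) = 68.74°. In radians, H_s = 1.1997.
H_s sin φ sin δ = 1.1997 × 0.6587 × -0.3827 = -0.3024.
cos φ cos δ sin H_s = 0.7524 × 0.9239 × 0.9319 = 0.6478.
Q̄ = (1361/π) × (-0.3024 + 0.6478) = 433.22 × 0.3454 = 149.63 W/m².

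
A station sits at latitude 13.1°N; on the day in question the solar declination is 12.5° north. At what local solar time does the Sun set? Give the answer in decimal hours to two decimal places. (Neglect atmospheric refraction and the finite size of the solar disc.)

cos H_s = −tan(13.1°) · tan(12.5°) = -0.0516, so H_s = arccos(-0.0516) = 92.96°.
Sunset is at 12 + H_s/15 = 12 + 6.197 = 18.197 h local solar time.

18.20 h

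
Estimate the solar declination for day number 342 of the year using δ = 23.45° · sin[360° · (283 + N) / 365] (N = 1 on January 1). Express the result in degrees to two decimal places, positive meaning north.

-22.80°

360 × (283 + 342) / 365 = 616.438°; sin(616.438°) = -0.9721.
δ = 23.45 × -0.9721 = -22.796° ≈ -22.80°.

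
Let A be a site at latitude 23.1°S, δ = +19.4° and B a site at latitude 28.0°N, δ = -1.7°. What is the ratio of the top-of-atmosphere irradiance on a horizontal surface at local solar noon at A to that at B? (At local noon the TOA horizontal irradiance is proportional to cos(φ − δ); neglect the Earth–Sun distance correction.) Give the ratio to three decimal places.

0.849

A: cos θ_z = cos(-23.1° − (19.4°)) = 0.7373.
B: cos θ_z = cos(28.0° − (-1.7°)) = 0.8686.
Ratio A/B = 0.7373 / 0.8686 = 0.8488.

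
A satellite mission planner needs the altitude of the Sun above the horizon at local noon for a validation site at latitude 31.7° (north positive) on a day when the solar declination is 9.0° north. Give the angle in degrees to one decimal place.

67.3°

At local solar noon the hour angle is zero, so the elevation is 90° − |φ − δ| = 90° − |31.7° − (9.0°)| = 90° − 22.7° = 67.3°.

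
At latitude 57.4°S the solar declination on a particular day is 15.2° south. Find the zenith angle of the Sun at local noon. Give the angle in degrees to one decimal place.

42.2°

At local solar noon the hour angle is zero, so the zenith angle is |φ − δ| = |-57.4° − (-15.2°)| = 42.2°.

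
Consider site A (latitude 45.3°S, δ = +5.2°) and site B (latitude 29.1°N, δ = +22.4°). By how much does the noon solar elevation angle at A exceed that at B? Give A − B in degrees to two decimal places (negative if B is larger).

A: 90° − |-45.3 − (5.2)| = 39.50°.
B: 90° − |29.1 − (22.4)| = 83.30°.
A − B = 39.50 − 83.30 = -43.80°.

-43.80°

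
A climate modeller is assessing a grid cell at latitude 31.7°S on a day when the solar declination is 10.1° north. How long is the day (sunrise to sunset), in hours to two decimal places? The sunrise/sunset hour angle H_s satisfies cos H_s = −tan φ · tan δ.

cos H_s = −tan(-31.7°) · tan(10.1°) = 0.1100, so H_s = arccos(0.1100) = 83.68°.
Day length = 2 H_s / 15° h⁻¹ = 167.36° / 15 = 11.157 h.

11.16 hours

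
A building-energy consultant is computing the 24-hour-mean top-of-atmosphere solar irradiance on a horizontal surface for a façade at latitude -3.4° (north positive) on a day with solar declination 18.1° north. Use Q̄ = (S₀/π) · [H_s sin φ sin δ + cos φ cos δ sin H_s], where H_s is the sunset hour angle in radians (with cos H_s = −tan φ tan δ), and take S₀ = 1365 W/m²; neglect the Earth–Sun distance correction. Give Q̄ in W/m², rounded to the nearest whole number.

400 W/m²

−tan φ tan δ = −(-0.0594)(0.3269) = 0.0194; H_s = arccos(0.0194) = 88.89°. In radians, H_s = 1.5514.
H_s sin φ sin δ = 1.5514 × -0.0593 × 0.3107 = -0.0286.
cos φ cos δ sin H_s = 0.9982 × 0.9505 × 0.9998 = 0.9486.
Q̄ = (1365/π) × (-0.0286 + 0.9486) = 434.49 × 0.9200 = 399.73 W/m².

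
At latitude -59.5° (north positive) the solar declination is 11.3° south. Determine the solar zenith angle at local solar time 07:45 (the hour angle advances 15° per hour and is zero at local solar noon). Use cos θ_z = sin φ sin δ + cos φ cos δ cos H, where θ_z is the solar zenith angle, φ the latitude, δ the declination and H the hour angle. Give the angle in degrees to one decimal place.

Hour angle H = 15° × (7.75 − 12) = -63.75°.
With φ = -59.5°, δ = -11.3°, H = -63.75°: sin φ sin δ = 0.1688, cos φ cos δ cos H = 0.2201, so cos θ_z = 0.3889.
θ_z = arccos(0.3889) = 67.11°.

67.1°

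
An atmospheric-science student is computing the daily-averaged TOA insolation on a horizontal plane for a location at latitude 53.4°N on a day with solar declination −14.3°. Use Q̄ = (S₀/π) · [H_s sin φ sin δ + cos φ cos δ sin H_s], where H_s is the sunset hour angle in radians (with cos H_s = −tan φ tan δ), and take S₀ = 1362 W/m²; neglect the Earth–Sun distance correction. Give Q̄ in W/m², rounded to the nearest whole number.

130 W/m²

−tan φ tan δ = −(1.3465)(-0.2549) = 0.3432; H_s = arccos(0.3432) = 69.93°. In radians, H_s = 1.2205.
H_s sin φ sin δ = 1.2205 × 0.8028 × -0.2470 = -0.2420.
cos φ cos δ sin H_s = 0.5962 × 0.9690 × 0.9393 = 0.5427.
Q̄ = (1362/π) × (-0.2420 + 0.5427) = 433.54 × 0.3007 = 130.37 W/m².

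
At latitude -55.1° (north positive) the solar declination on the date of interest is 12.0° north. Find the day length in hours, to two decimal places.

9.63 hours

−tan φ tan δ = −(-1.4335)(0.2126) = 0.3048; H_s = arccos(0.3048) = 72.25°.
Day length = 2 H_s / 15° h⁻¹ = 144.50° / 15 = 9.633 h.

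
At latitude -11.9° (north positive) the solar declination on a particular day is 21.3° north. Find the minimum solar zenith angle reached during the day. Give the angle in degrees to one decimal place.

33.2°

At local solar noon the hour angle is zero, so the zenith angle is |φ − δ| = |-11.9° − (21.3°)| = 33.2°.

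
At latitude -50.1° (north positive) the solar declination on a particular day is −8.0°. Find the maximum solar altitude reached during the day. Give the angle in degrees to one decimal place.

47.9°

At local solar noon the hour angle is zero, so the elevation is 90° − |φ − δ| = 90° − |-50.1° − (-8.0°)| = 90° − 42.1° = 47.9°.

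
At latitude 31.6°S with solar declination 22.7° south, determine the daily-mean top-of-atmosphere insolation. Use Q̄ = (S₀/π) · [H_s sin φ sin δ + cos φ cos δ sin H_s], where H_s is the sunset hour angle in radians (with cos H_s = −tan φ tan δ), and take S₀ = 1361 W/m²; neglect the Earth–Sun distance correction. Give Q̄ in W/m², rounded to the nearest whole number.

−tan φ tan δ = −(-0.6152)(-0.4183) = -0.2573; H_s = arccos(-0.2573) = 104.91°. In radians, H_s = 1.8310.
H_s sin φ sin δ = 1.8310 × -0.5240 × -0.3859 = 0.3702.
cos φ cos δ sin H_s = 0.8517 × 0.9225 × 0.9663 = 0.7592.
Q̄ = (1361/π) × (0.3702 + 0.7592) = 433.22 × 1.1294 = 489.28 W/m².

489 W/m²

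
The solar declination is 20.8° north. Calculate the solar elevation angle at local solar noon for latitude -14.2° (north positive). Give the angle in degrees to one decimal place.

At local solar noon the hour angle is zero, so the elevation is 90° − |φ − δ| = 90° − |-14.2° − (20.8°)| = 90° − 35.0° = 55.0°.

55.0°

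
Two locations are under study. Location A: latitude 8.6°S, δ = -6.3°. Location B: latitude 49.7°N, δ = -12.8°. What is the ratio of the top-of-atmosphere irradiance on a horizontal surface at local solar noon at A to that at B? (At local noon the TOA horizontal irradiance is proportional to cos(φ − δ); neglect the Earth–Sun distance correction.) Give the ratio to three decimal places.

2.164

A: cos θ_z = cos(-8.6° − (-6.3°)) = 0.9992.
B: cos θ_z = cos(49.7° − (-12.8°)) = 0.4617.
Ratio A/B = 0.9992 / 0.4617 = 2.1642.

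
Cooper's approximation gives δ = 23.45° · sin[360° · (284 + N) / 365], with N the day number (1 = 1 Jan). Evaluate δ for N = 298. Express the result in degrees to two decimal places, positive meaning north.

-13.12°

360 × (284 + 298) / 365 = 574.027°; sin(574.027°) = -0.5596.
δ = 23.45 × -0.5596 = -13.123° ≈ -13.12°.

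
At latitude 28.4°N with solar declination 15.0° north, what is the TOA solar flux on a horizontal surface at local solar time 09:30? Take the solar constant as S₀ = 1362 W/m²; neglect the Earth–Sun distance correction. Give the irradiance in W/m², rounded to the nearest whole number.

1086 W/m²

Hour angle H = 15° × (9.5 − 12) = -37.50°.
With φ = 28.4°, δ = 15.0°, H = -37.50°: sin φ sin δ = 0.1231, cos φ cos δ cos H = 0.6741, so cos θ_z = 0.7972.
Top-of-atmosphere irradiance = S₀ cos θ_z = 1362 × 0.7972 = 1085.79 W/m².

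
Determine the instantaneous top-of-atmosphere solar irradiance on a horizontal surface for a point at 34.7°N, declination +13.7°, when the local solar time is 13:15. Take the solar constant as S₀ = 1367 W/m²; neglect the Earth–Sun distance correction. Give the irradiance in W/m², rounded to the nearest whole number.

1218 W/m²

Hour angle H = 15° × (13.25 − 12) = 18.75°.
With φ = 34.7°, δ = 13.7°, H = 18.75°: sin φ sin δ = 0.1348, cos φ cos δ cos H = 0.7564, so cos θ_z = 0.8912.
Top-of-atmosphere irradiance = S₀ cos θ_z = 1367 × 0.8912 = 1218.27 W/m².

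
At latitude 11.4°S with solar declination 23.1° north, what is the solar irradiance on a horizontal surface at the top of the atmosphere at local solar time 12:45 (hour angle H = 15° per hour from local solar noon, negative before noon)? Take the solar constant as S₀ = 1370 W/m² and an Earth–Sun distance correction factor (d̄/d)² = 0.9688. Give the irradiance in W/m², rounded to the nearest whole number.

Hour angle H = 15° × (12.75 − 12) = 11.25°.
cos θ_z = sin φ sin δ + cos φ cos δ cos H = (-0.1977)(0.3923) + (0.9803)(0.9198)(0.9808) = 0.8068.
Top-of-atmosphere irradiance = S₀ (d̄/d)² cos θ_z = 1370 × 0.9688 × 0.8068 = 1070.83 W/m².

1071 W/m²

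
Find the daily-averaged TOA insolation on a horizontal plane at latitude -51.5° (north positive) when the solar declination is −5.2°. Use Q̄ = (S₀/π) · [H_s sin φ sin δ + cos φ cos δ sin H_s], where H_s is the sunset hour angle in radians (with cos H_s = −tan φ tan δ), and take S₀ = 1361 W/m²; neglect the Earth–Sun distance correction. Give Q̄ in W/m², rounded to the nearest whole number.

319 W/m²

−tan φ tan δ = −(-1.2572)(-0.0910) = -0.1144; H_s = arccos(-0.1144) = 96.57°. In radians, H_s = 1.6855.
H_s sin φ sin δ = 1.6855 × -0.7826 × -0.0906 = 0.1195.
cos φ cos δ sin H_s = 0.6225 × 0.9959 × 0.9934 = 0.6159.
Q̄ = (1361/π) × (0.1195 + 0.6159) = 433.22 × 0.7354 = 318.59 W/m².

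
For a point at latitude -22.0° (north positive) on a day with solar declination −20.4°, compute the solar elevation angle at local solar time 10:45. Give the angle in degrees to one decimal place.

72.5°

Hour angle H = 15° × (10.75 − 12) = -18.75°.
With φ = -22.0°, δ = -20.4°, H = -18.75°: sin φ sin δ = 0.1306, cos φ cos δ cos H = 0.8229, so cos θ_z = 0.9535.
θ_z = arccos(0.9535) = 17.54°, so the elevation is 90° − 17.54° = 72.46°.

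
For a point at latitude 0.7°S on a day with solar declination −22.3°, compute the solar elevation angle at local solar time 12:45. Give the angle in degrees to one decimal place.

Hour angle H = 15° × (12.75 − 12) = 11.25°.
cos θ_z = sin(-0.7°) sin(-22.3°) + cos(-0.7°) cos(-22.3°) cos(11.25°) = 0.0046 + 0.9074 = 0.9120.
θ_z = arccos(0.9120) = 24.22°, so the elevation is 90° − 24.22° = 65.78°.

65.8°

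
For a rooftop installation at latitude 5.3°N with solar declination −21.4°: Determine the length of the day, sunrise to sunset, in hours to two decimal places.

11.72 hours

−tan φ tan δ = −(0.0928)(-0.3919) = 0.0364; H_s = arccos(0.0364) = 87.91°.
Day length = 2 H_s / 15° h⁻¹ = 175.82° / 15 = 11.721 h.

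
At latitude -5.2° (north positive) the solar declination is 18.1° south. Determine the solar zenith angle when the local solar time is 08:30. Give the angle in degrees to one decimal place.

Hour angle H = 15° × (8.5 − 12) = -52.50°.
With φ = -5.2°, δ = -18.1°, H = -52.50°: sin φ sin δ = 0.0282, cos φ cos δ cos H = 0.5763, so cos θ_z = 0.6045.
θ_z = arccos(0.6045) = 52.81°.

52.8°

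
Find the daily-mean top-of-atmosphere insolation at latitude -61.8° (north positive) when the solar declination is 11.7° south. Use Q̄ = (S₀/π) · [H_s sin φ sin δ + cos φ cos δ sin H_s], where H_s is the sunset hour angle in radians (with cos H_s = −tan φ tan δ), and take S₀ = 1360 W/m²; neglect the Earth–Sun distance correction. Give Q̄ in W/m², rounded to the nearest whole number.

337 W/m²

−tan φ tan δ = −(-1.8650)(-0.2071) = -0.3862; H_s = arccos(-0.3862) = 112.72°. In radians, H_s = 1.9673.
H_s sin φ sin δ = 1.9673 × -0.8813 × -0.2028 = 0.3516.
cos φ cos δ sin H_s = 0.4726 × 0.9792 × 0.9224 = 0.4269.
Q̄ = (1360/π) × (0.3516 + 0.4269) = 432.90 × 0.7785 = 337.01 W/m².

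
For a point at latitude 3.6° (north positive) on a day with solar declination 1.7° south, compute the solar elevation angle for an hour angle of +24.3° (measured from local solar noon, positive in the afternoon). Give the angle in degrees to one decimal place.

cos θ_z = sin φ sin δ + cos φ cos δ cos H = (0.0628)(-0.0297) + (0.9980)(0.9996)(0.9114) = 0.9073.
θ_z = arccos(0.9073) = 24.87°, so the elevation is 90° − 24.87° = 65.13°.

65.1°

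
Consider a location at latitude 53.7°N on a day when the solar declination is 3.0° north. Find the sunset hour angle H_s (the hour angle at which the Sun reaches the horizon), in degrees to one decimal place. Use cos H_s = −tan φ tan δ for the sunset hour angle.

94.1°

The sunset hour angle satisfies cos H_s = −tan φ tan δ = -0.0713, giving H_s = 94.09°.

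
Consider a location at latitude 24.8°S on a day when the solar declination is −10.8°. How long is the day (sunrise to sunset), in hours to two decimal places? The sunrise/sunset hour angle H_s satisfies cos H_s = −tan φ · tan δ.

12.67 hours

cos H_s = −tan(-24.8°) · tan(-10.8°) = -0.0881, so H_s = arccos(-0.0881) = 95.05°.
Day length = 2 H_s / 15° h⁻¹ = 190.10° / 15 = 12.673 h.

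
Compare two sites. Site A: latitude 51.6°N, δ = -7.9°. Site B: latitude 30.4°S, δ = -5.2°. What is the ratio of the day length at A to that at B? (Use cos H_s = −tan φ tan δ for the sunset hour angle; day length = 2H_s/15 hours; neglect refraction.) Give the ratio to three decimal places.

0.859

A: H_s = arccos(−tan 51.6° · tan -7.9°) = 79.92°, so 2H_s/15 = 10.6560 h.
B: H_s = arccos(−tan -30.4° · tan -5.2°) = 93.06°, so 2H_s/15 = 12.4080 h.
Ratio A/B = 10.6560 / 12.4080 = 0.8588.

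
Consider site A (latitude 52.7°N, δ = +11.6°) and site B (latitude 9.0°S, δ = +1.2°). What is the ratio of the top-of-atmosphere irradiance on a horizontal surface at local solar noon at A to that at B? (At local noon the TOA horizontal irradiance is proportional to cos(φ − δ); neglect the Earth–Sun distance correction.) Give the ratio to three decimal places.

0.766

A: cos θ_z = cos(52.7° − (11.6°)) = 0.7536.
B: cos θ_z = cos(-9.0° − (1.2°)) = 0.9842.
Ratio A/B = 0.7536 / 0.9842 = 0.7657.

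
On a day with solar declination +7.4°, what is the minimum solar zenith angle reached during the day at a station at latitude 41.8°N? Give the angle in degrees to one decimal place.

34.4°

At local solar noon the hour angle is zero, so the zenith angle is |φ − δ| = |41.8° − (7.4°)| = 34.4°.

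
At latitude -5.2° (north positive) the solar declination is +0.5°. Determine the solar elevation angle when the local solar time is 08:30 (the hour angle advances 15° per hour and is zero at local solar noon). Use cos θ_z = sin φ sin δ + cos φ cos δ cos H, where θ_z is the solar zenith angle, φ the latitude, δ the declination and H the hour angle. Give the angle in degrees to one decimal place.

37.3°

Hour angle H = 15° × (8.5 − 12) = -52.50°.
cos θ_z = sin(-5.2°) sin(0.5°) + cos(-5.2°) cos(0.5°) cos(-52.50°) = -0.0008 + 0.6062 = 0.6054.
θ_z = arccos(0.6054) = 52.74°, so the elevation is 90° − 52.74° = 37.26°.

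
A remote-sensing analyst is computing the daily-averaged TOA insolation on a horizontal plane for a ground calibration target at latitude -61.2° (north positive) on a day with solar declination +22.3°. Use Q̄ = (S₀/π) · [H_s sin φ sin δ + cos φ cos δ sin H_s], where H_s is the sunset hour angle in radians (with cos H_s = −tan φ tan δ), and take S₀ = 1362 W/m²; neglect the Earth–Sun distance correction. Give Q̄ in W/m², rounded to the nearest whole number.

24 W/m²

cos H_s = −tan(-61.2°) · tan(22.3°) = 0.7460, so H_s = arccos(0.7460) = 41.75°. In radians, H_s = 0.7287.
H_s sin φ sin δ = 0.7287 × -0.8763 × 0.3795 = -0.2423.
cos φ cos δ sin H_s = 0.4818 × 0.9252 × 0.6659 = 0.2968.
Q̄ = (1362/π) × (-0.2423 + 0.2968) = 433.54 × 0.0545 = 23.63 W/m².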